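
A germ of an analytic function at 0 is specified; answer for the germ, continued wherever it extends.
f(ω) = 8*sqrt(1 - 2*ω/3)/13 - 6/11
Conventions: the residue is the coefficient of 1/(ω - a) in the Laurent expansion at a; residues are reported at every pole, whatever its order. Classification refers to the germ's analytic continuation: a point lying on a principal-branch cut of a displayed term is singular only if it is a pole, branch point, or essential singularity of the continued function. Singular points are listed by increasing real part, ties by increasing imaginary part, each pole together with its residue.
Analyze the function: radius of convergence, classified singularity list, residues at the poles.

Radius of convergence at 0: 3/2.
At 3/2: an algebraic (square-root) branch point.

Branch term (8/13)*sqrt(1 - ω/(3/2)): its argument vanishes at ω = 3/2, a square-root branch point, modulus 3/2.
The radius of convergence is the smallest modulus among the singular points: 3/2.


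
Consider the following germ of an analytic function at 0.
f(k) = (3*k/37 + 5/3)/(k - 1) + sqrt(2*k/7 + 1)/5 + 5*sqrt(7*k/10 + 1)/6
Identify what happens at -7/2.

The point is an algebraic (square-root) branch point.

The term (1/5)*sqrt(1 - k/(-7/2)) has argument 1 - -7/2/(-7/2) = 0 at -7/2: a square-root (algebraic, two-sheeted) branch point; the remaining terms are analytic or single-valued there.


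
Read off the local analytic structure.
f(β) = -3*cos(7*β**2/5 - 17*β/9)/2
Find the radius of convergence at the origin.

The factor cos(7*β**2/5 - 17*β/9) is entire and contributes no finite singular point.
The polynomial part has no poles.
No finite singular points: the Taylor series at 0 converges everywhere.

The radius of convergence is infinite.


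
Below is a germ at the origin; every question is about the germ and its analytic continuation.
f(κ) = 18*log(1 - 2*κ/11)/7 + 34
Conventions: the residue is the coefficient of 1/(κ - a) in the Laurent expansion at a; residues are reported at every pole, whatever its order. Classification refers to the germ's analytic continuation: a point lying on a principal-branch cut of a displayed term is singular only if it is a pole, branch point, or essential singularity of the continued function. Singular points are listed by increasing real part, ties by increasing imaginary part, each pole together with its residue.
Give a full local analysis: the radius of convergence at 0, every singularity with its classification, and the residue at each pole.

Branch term (18/7)*log(1 - κ/(11/2)): its argument vanishes at κ = 11/2, a logarithmic branch point, modulus 11/2.
The radius of convergence is the smallest modulus among the singular points: 11/2.

Radius of convergence at 0: 11/2.
At 11/2: a logarithmic branch point.


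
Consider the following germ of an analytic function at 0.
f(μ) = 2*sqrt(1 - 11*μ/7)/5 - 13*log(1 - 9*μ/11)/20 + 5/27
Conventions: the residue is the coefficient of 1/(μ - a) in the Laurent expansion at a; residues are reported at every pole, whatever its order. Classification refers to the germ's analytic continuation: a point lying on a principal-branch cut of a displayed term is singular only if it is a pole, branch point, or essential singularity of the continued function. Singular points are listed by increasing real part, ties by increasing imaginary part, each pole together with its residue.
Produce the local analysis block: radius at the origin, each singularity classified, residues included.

Radius of convergence at 0: 7/11.
At 7/11: an algebraic (square-root) branch point.
At 11/9: a logarithmic branch point.

Branch term (-13/20)*log(1 - μ/(11/9)): its argument vanishes at μ = 11/9, a logarithmic branch point, modulus 11/9.
Branch term (2/5)*sqrt(1 - μ/(7/11)): its argument vanishes at μ = 7/11, a square-root branch point, modulus 7/11.
The radius of convergence is the smallest modulus among the singular points: 7/11.
List the singular points by increasing real part (a conjugate pair: the negative imaginary part first).


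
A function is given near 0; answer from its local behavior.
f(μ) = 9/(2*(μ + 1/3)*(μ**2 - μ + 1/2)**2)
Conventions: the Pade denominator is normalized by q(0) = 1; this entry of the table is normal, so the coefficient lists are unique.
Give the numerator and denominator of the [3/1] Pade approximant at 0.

The Pade approximant has numerator coefficients [54, 1296/7, 2808/7, 1944/7]; denominator coefficients [1, 17/7].

Taylor coefficients needed (expand at 0): a_0 = 54, a_1 = 54, a_2 = 270, a_3 = -378, a_4 = 918.
Write the denominator as Q(μ) = 1 + q1*μ. Requiring Q*f - P = O(μ^5) with deg P <= 3 kills the coefficients of μ^4..μ^4 in Q*f:
  μ^4: a_4 + q1*a_3 = 0, i.e. 918 + (-378)*q1 = 0.
Solving this linear system: q1 = 17/7.
The numerator is Q*f truncated at degree 3: P0 = a_0 = 54; P1 = a_1 + q1*a_0 = 1296/7; P2 = a_2 + q1*a_1 = 2808/7; P3 = a_3 + q1*a_2 = 1944/7.


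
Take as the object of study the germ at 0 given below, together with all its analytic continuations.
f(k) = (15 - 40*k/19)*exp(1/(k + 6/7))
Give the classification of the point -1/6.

There is no denominator, hence no pole anywhere.
The essential point of exp(1/(k - (-6/7))) is -6/7, not -1/6.
So the germ continues analytically to -1/6.

The point is a regular point.


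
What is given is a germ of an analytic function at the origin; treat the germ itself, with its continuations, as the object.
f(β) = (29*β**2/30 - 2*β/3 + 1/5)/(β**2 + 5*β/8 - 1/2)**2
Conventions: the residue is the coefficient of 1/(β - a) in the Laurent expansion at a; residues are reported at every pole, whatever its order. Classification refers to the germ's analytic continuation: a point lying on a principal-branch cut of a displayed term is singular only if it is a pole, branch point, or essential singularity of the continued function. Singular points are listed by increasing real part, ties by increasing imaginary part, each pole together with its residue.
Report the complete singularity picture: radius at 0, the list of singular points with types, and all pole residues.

Radius of convergence at 0: -5/16 + (3/16)*sqrt(17).
At -5/16 - (3/16)*sqrt(17): a pole of order 2; residue -(128/13005)*sqrt(17).
At -5/16 + (3/16)*sqrt(17): a pole of order 2; residue (128/13005)*sqrt(17).

Denominator factor (β**2 + 5*β/8 - 1/2)^2: discriminant 153/64, real irrational roots -5/16 + (3/16)*sqrt(17) and -5/16 - (3/16)*sqrt(17); poles of order 2, moduli -5/16 + (3/16)*sqrt(17) and 5/16 + (3/16)*sqrt(17).
The radius of convergence is the smallest modulus among the singular points: -5/16 + (3/16)*sqrt(17).
The factor β**2 + 5*β/8 - 1/2 splits as (β - a)(β - a') with a = -5/16 - (3/16)*sqrt(17), a' = -5/16 + (3/16)*sqrt(17). At the order-2 pole a set g(β) = (β - a)^2*f(β) = [29*β**2/30 - 2*β/3 + 1/5] / (β - a')^2.
Order-2 pole: residue = g'(a); g'(-5/16 - (3/16)*sqrt(17)) = -(128/13005)*sqrt(17), so the residue is -(128/13005)*sqrt(17).
The factor β**2 + 5*β/8 - 1/2 splits as (β - a)(β - a') with a = -5/16 + (3/16)*sqrt(17), a' = -5/16 - (3/16)*sqrt(17). At the order-2 pole a set g(β) = (β - a)^2*f(β) = [29*β**2/30 - 2*β/3 + 1/5] / (β - a')^2.
Order-2 pole: residue = g'(a); g'(-5/16 + (3/16)*sqrt(17)) = (128/13005)*sqrt(17), so the residue is (128/13005)*sqrt(17).
List the singular points by increasing real part (a conjugate pair: the negative imaginary part first).


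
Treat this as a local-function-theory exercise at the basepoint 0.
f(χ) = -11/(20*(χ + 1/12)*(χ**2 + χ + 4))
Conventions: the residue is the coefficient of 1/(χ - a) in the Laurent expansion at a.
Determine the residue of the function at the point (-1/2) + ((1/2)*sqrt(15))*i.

The factor χ**2 + χ + 4 splits as (χ - a)(χ - a') with a = (-1/2) + ((1/2)*sqrt(15))*i, a' = (-1/2) - ((1/2)*sqrt(15))*i. At the order-1 pole a set g(χ) = (χ - a)*f(χ) = [-11/(20*(χ + 1/12))] / (χ - a').
Simple pole: residue = g(a) at a = (-1/2) + ((1/2)*sqrt(15))*i, which is (198/2825) - ((11/2825)*sqrt(15))*i.

The residue is (198/2825) - ((11/2825)*sqrt(15))*i.


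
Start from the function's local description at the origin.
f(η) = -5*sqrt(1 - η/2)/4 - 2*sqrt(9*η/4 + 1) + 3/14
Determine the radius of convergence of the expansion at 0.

Branch term (-5/4)*sqrt(1 - η/(2)): its argument vanishes at η = 2, a square-root branch point, modulus 2.
Branch term (-2)*sqrt(1 - η/(-4/9)): its argument vanishes at η = -4/9, a square-root branch point, modulus 4/9.
The radius of convergence is the smallest modulus among the singular points: 4/9.

The radius of convergence is 4/9.


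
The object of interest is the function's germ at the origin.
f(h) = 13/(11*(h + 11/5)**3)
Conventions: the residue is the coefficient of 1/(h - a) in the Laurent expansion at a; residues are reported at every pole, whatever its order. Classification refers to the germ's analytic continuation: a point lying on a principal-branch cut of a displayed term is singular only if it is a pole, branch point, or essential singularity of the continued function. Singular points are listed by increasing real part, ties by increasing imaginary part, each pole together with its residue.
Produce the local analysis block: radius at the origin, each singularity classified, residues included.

Radius of convergence at 0: 11/5.
At -11/5: a pole of order 3; residue 0.

Denominator factor (h + 11/5)^3: pole of order 3 at -11/5, modulus 11/5.
The radius of convergence is the smallest modulus among the singular points: 11/5.
At the order-3 pole -11/5 set g(h) = (h - (-11/5))^3*f(h) = 13/11.
Order-3 pole: residue = g''(a)/2; g''(-11/5) = 0, so the residue is 0.


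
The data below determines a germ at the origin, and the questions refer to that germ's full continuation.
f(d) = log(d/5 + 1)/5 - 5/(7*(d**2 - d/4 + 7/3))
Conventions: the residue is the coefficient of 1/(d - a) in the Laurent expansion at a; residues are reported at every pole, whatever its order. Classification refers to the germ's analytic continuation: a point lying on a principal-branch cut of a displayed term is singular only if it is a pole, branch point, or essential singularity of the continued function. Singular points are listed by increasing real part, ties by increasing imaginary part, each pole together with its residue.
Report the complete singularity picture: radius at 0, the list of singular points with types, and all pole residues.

Radius of convergence at 0: (1/3)*sqrt(21).
At -5: a logarithmic branch point.
At (1/8) - ((1/24)*sqrt(1335))*i: a pole of order 1; residue -((4/623)*sqrt(1335))*i.
At (1/8) + ((1/24)*sqrt(1335))*i: a pole of order 1; residue ((4/623)*sqrt(1335))*i.

Denominator factor (d**2 - d/4 + 7/3): discriminant -445/48, complex-conjugate roots (1/8) + ((1/24)*sqrt(1335))*i and (1/8) - ((1/24)*sqrt(1335))*i; poles of order 1, moduli (1/3)*sqrt(21) and (1/3)*sqrt(21).
Branch term (1/5)*log(1 - d/(-5)): its argument vanishes at d = -5, a logarithmic branch point, modulus 5.
The radius of convergence is the smallest modulus among the singular points: (1/3)*sqrt(21).
The branch term is analytic at (1/8) - ((1/24)*sqrt(1335))*i and contributes nothing to the residue; only the rational part matters.
The factor d**2 - d/4 + 7/3 splits as (d - a)(d - a') with a = (1/8) - ((1/24)*sqrt(1335))*i, a' = (1/8) + ((1/24)*sqrt(1335))*i. At the order-1 pole a set g(d) = (d - a)*(rational part) = [-5/7] / (d - a').
Simple pole: residue = g(a) at a = (1/8) - ((1/24)*sqrt(1335))*i, which is -((4/623)*sqrt(1335))*i.
The branch term is analytic at (1/8) + ((1/24)*sqrt(1335))*i and contributes nothing to the residue; only the rational part matters.
The factor d**2 - d/4 + 7/3 splits as (d - a)(d - a') with a = (1/8) + ((1/24)*sqrt(1335))*i, a' = (1/8) - ((1/24)*sqrt(1335))*i. At the order-1 pole a set g(d) = (d - a)*(rational part) = [-5/7] / (d - a').
Simple pole: residue = g(a) at a = (1/8) + ((1/24)*sqrt(1335))*i, which is ((4/623)*sqrt(1335))*i.
List the singular points by increasing real part (a conjugate pair: the negative imaginary part first).


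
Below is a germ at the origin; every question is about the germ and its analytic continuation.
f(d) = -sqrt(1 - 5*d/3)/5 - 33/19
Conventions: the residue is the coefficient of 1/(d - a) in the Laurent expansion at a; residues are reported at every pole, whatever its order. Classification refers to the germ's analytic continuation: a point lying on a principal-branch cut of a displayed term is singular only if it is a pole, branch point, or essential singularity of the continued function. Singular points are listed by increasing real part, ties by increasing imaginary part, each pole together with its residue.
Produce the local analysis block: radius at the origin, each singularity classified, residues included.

Radius of convergence at 0: 3/5.
At 3/5: an algebraic (square-root) branch point.

Branch term (-1/5)*sqrt(1 - d/(3/5)): its argument vanishes at d = 3/5, a square-root branch point, modulus 3/5.
The radius of convergence is the smallest modulus among the singular points: 3/5.


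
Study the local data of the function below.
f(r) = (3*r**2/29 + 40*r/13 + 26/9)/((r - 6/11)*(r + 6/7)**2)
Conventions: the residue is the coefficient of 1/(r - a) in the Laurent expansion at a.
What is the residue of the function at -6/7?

The residue is -44202059/19787976.

At the order-2 pole -6/7 set g(r) = (r - (-6/7))^2*f(r) = (3*r**2/29 + 40*r/13 + 26/9)/(r - 6/11).
Order-2 pole: residue = g'(a); g'(-6/7) = -44202059/19787976, so the residue is -44202059/19787976.


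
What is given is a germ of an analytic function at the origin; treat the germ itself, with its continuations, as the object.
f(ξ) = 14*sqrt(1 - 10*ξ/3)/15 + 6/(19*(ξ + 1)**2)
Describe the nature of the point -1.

The denominator factor ξ + 1 vanishes at -1 and appears to the power 2; the numerator there equals 6/19, nonzero, and no other factor vanishes.
The branch terms are analytic at this point.
Hence a pole whose order is the multiplicity, 2.

The point is a pole of order 2.


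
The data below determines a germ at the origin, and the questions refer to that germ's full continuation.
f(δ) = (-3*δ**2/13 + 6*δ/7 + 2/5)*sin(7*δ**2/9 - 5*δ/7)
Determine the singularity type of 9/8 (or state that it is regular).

There is no denominator, hence no pole anywhere.
The factor sin(7*δ**2/9 - 5*δ/7) is entire.
So the germ continues analytically to 9/8.

The point is a regular point.


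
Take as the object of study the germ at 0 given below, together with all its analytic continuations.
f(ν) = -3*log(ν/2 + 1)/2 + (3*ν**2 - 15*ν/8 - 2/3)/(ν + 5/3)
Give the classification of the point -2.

The point is a logarithmic branch point.

The term (-3/2)*log(1 - ν/(-2)) has argument 1 - -2/(-2) = 0 at -2: a logarithmic (infinitely-sheeted) branch point; the remaining terms are analytic or single-valued there.


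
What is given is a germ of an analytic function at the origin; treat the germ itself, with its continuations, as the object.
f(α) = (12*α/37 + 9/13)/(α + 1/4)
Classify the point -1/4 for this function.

The point is a pole of order 1.

The denominator factor α + 1/4 vanishes at -1/4 and appears to the power 1; the numerator there equals 294/481, nonzero, and no other factor vanishes.
Hence a pole whose order is the multiplicity, 1.


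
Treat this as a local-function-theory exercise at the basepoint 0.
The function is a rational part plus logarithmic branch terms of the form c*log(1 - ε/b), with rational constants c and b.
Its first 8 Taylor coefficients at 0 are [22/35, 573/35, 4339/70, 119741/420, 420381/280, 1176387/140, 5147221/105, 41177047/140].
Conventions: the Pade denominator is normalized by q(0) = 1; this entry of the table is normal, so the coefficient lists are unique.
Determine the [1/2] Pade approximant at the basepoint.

Taylor coefficients needed (read off): a_0 = 22/35, a_1 = 573/35, a_2 = 4339/70, a_3 = 119741/420.
Write the denominator as Q(ε) = 1 + q1*ε + q2*ε^2. Requiring Q*f - P = O(ε^4) with deg P <= 1 kills the coefficients of ε^2..ε^3 in Q*f:
  ε^2: a_2 + q1*a_1 + q2*a_0 = 0, i.e. 4339/70 + (573/35)*q1 + (22/35)*q2 = 0.
  ε^3: a_3 + q1*a_2 + q2*a_1 = 0, i.e. 119741/420 + (4339/70)*q1 + (573/35)*q2 = 0.
Solving this linear system: q1 = -614159/168360, q2 = -404361/112240.
The numerator is Q*f truncated at degree 1: P0 = a_0 = 22/35; P1 = a_1 + q1*a_0 = 41479391/2946300.

The Pade approximant has numerator coefficients [22/35, 41479391/2946300]; denominator coefficients [1, -614159/168360, -404361/112240].


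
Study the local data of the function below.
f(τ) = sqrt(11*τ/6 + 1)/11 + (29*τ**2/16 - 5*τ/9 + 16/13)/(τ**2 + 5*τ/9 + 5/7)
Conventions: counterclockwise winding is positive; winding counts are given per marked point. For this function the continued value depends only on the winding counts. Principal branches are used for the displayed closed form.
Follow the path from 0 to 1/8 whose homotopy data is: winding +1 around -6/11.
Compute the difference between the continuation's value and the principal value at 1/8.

The rational part is single-valued and drops out of the difference; each branch term changes only by its own monodromy.
(1/11)*sqrt(1 - τ/(-6/11)): winding +1 is odd, the square root flips sign, contributing -2*(1/11)*sqrt(1 - (1/8)/(-6/11)) = -2*(1/11)*sqrt(59/48) = -(1/66)*sqrt(177).
Summing the contributions at τ = 1/8 gives -(1/66)*sqrt(177).

Continued minus principal equals -(1/66)*sqrt(177).


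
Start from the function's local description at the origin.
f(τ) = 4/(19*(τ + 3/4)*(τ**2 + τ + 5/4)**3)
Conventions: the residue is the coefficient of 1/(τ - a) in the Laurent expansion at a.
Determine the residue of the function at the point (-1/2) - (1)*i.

The factor τ**2 + τ + 5/4 splits as (τ - a)(τ - a') with a = (-1/2) - (1)*i, a' = (-1/2) + (1)*i. At the order-3 pole a set g(τ) = (τ - a)^3*f(τ) = [4/(19*(τ + 3/4))] / (τ - a')^3.
Order-3 pole: residue = g''(a)/2; g''((-1/2) - (1)*i) = (-16384/93347) + (8006/93347)*i, so the residue is (-8192/93347) + (4003/93347)*i.

The residue is (-8192/93347) + (4003/93347)*i.


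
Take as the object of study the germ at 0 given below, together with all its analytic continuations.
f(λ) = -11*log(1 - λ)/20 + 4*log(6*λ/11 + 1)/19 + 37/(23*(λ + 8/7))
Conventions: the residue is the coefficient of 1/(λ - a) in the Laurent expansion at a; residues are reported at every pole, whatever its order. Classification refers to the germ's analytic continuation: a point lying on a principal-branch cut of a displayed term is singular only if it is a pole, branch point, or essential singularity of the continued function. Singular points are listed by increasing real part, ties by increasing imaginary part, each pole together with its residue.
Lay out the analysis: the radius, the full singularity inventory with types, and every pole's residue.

Radius of convergence at 0: 1.
At -11/6: a logarithmic branch point.
At -8/7: a pole of order 1; residue 37/23.
At 1: a logarithmic branch point.

Denominator factor (λ + 8/7): pole of order 1 at -8/7, modulus 8/7.
Branch term (4/19)*log(1 - λ/(-11/6)): its argument vanishes at λ = -11/6, a logarithmic branch point, modulus 11/6.
Branch term (-11/20)*log(1 - λ/(1)): its argument vanishes at λ = 1, a logarithmic branch point, modulus 1.
The radius of convergence is the smallest modulus among the singular points: 1.
The branch terms are analytic at -8/7 and contribute nothing to the residue; only the rational part matters.
At the order-1 pole -8/7 set g(λ) = (λ - (-8/7))*(rational part) = 37/23.
Simple pole: residue = g(a) at a = -8/7, which is 37/23.
List the singular points by increasing real part (a conjugate pair: the negative imaginary part first).


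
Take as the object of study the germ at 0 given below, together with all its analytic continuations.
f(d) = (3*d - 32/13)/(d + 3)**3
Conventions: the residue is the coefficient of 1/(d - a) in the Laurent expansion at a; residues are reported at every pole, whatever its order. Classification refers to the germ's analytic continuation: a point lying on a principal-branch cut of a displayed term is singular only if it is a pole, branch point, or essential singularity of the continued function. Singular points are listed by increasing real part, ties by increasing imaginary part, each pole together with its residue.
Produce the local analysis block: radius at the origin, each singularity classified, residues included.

Radius of convergence at 0: 3.
At -3: a pole of order 3; residue 0.

Denominator factor (d + 3)^3: pole of order 3 at -3, modulus 3.
The radius of convergence is the smallest modulus among the singular points: 3.
At the order-3 pole -3 set g(d) = (d - (-3))^3*f(d) = 3*d - 32/13.
Order-3 pole: residue = g''(a)/2; g''(-3) = 0, so the residue is 0.


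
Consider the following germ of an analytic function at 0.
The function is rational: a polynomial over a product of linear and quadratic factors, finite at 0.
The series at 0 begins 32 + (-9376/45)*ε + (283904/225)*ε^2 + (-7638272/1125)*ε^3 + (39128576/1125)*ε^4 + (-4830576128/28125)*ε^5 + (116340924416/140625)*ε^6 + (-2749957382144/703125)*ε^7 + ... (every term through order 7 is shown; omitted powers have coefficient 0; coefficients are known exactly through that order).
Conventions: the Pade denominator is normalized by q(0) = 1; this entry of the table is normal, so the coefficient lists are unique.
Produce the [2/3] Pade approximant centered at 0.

The Pade approximant has numerator coefficients [32, 553943296/30729843, 346214560/30729843]; denominator coefficients [1, 120775639/17072135, 596105112/85360675, -363789352/17072135].

Taylor coefficients needed (read off): a_0 = 32, a_1 = -9376/45, a_2 = 283904/225, a_3 = -7638272/1125, a_4 = 39128576/1125, a_5 = -4830576128/28125.
Write the denominator as Q(ε) = 1 + q1*ε + q2*ε^2 + q3*ε^3. Requiring Q*f - P = O(ε^6) with deg P <= 2 kills the coefficients of ε^3..ε^5 in Q*f:
  ε^3: a_3 + q1*a_2 + q2*a_1 + q3*a_0 = 0, i.e. -7638272/1125 + (283904/225)*q1 + (-9376/45)*q2 + (32)*q3 = 0.
  ε^4: a_4 + q1*a_3 + q2*a_2 + q3*a_1 = 0, i.e. 39128576/1125 + (-7638272/1125)*q1 + (283904/225)*q2 + (-9376/45)*q3 = 0.
  ε^5: a_5 + q1*a_4 + q2*a_3 + q3*a_2 = 0, i.e. -4830576128/28125 + (39128576/1125)*q1 + (-7638272/1125)*q2 + (283904/225)*q3 = 0.
Solving this linear system: q1 = 120775639/17072135, q2 = 596105112/85360675, q3 = -363789352/17072135.
The numerator is Q*f truncated at degree 2: P0 = a_0 = 32; P1 = a_1 + q1*a_0 = 553943296/30729843; P2 = a_2 + q1*a_1 + q2*a_0 = 346214560/30729843.


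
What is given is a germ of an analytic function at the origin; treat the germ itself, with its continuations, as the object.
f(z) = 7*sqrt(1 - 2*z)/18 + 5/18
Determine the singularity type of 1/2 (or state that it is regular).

The term (7/18)*sqrt(1 - z/(1/2)) has argument 1 - 1/2/(1/2) = 0 at 1/2: a square-root (algebraic, two-sheeted) branch point; the remaining terms are analytic or single-valued there.

The point is an algebraic (square-root) branch point.


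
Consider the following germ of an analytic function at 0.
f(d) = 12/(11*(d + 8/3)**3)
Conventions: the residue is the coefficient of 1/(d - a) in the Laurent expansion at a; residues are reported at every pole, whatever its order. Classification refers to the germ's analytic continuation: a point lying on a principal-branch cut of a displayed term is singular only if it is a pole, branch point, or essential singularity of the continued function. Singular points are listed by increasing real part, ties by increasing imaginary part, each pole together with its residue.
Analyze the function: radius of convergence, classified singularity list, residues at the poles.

Denominator factor (d + 8/3)^3: pole of order 3 at -8/3, modulus 8/3.
The radius of convergence is the smallest modulus among the singular points: 8/3.
At the order-3 pole -8/3 set g(d) = (d - (-8/3))^3*f(d) = 12/11.
Order-3 pole: residue = g''(a)/2; g''(-8/3) = 0, so the residue is 0.

Radius of convergence at 0: 8/3.
At -8/3: a pole of order 3; residue 0.


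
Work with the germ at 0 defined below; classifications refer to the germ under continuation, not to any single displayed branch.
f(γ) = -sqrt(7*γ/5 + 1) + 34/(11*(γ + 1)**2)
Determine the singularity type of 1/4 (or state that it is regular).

Denominator factors: γ + 1 = 5/4 at γ = 1/4 — none vanishes.
Branch term sqrt(1 - γ/(-5/7)): argument at 1/4 is 27/20, nonzero, so 1/4 is not its branch point (a point on a principal cut is still regular for the continued germ).
So the germ continues analytically to 1/4.

The point is a regular point.


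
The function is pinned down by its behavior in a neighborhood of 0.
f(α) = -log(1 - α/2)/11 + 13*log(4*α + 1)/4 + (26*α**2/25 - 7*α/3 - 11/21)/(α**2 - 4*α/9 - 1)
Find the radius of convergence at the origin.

Denominator factor (α**2 - 4*α/9 - 1): discriminant 340/81, real irrational roots 2/9 + (1/9)*sqrt(85) and 2/9 - (1/9)*sqrt(85); poles of order 1, moduli 2/9 + (1/9)*sqrt(85) and -2/9 + (1/9)*sqrt(85).
Branch term (13/4)*log(1 - α/(-1/4)): its argument vanishes at α = -1/4, a logarithmic branch point, modulus 1/4.
Branch term (-1/11)*log(1 - α/(2)): its argument vanishes at α = 2, a logarithmic branch point, modulus 2.
The radius of convergence is the smallest modulus among the singular points: 1/4.

The radius of convergence is 1/4.


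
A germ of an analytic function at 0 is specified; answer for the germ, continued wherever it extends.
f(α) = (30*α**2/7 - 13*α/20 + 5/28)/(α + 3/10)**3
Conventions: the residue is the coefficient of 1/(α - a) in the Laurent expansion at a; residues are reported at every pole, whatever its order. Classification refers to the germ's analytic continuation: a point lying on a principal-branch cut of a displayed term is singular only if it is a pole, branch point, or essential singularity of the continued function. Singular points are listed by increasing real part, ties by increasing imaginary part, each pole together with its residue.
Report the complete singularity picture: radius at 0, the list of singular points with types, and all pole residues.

Denominator factor (α + 3/10)^3: pole of order 3 at -3/10, modulus 3/10.
The radius of convergence is the smallest modulus among the singular points: 3/10.
At the order-3 pole -3/10 set g(α) = (α - (-3/10))^3*f(α) = 30*α**2/7 - 13*α/20 + 5/28.
Order-3 pole: residue = g''(a)/2; g''(-3/10) = 60/7, so the residue is 30/7.

Radius of convergence at 0: 3/10.
At -3/10: a pole of order 3; residue 30/7.


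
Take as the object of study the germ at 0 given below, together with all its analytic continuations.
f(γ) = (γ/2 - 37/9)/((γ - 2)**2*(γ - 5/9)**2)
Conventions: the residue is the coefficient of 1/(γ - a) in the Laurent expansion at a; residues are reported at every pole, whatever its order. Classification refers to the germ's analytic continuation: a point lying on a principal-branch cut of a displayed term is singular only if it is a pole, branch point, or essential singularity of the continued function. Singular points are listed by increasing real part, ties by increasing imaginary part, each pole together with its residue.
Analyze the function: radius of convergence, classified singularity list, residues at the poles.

Radius of convergence at 0: 5/9.
At 5/9: a pole of order 2; residue -10125/4394.
At 2: a pole of order 2; residue 10125/4394.

Denominator factor (γ - 2)^2: pole of order 2 at 2, modulus 2.
Denominator factor (γ - 5/9)^2: pole of order 2 at 5/9, modulus 5/9.
The radius of convergence is the smallest modulus among the singular points: 5/9.
At the order-2 pole 5/9 set g(γ) = (γ - (5/9))^2*f(γ) = (γ/2 - 37/9)/(γ - 2)**2.
Order-2 pole: residue = g'(a); g'(5/9) = -10125/4394, so the residue is -10125/4394.
At the order-2 pole 2 set g(γ) = (γ - (2))^2*f(γ) = (γ/2 - 37/9)/(γ - 5/9)**2.
Order-2 pole: residue = g'(a); g'(2) = 10125/4394, so the residue is 10125/4394.
List the singular points by increasing real part (a conjugate pair: the negative imaginary part first).


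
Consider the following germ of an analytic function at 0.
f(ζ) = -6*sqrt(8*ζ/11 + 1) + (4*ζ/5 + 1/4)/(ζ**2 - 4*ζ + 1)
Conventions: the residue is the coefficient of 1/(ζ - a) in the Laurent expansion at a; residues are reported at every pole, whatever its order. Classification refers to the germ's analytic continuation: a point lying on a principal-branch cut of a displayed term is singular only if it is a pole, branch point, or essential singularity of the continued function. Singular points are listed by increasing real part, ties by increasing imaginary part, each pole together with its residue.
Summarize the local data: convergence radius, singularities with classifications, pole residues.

Radius of convergence at 0: 2 - sqrt(3).
At -11/8: an algebraic (square-root) branch point.
At 2 - sqrt(3): a pole of order 1; residue 2/5 - (37/120)*sqrt(3).
At 2 + sqrt(3): a pole of order 1; residue 2/5 + (37/120)*sqrt(3).

Denominator factor (ζ**2 - 4*ζ + 1): discriminant 12, real irrational roots 2 + sqrt(3) and 2 - sqrt(3); poles of order 1, moduli 2 + sqrt(3) and 2 - sqrt(3).
Branch term (-6)*sqrt(1 - ζ/(-11/8)): its argument vanishes at ζ = -11/8, a square-root branch point, modulus 11/8.
The radius of convergence is the smallest modulus among the singular points: 2 - sqrt(3).
The branch term is analytic at 2 - sqrt(3) and contributes nothing to the residue; only the rational part matters.
The factor ζ**2 - 4*ζ + 1 splits as (ζ - a)(ζ - a') with a = 2 - sqrt(3), a' = 2 + sqrt(3). At the order-1 pole a set g(ζ) = (ζ - a)*(rational part) = [4*ζ/5 + 1/4] / (ζ - a').
Simple pole: residue = g(a) at a = 2 - sqrt(3), which is 2/5 - (37/120)*sqrt(3).
The branch term is analytic at 2 + sqrt(3) and contributes nothing to the residue; only the rational part matters.
The factor ζ**2 - 4*ζ + 1 splits as (ζ - a)(ζ - a') with a = 2 + sqrt(3), a' = 2 - sqrt(3). At the order-1 pole a set g(ζ) = (ζ - a)*(rational part) = [4*ζ/5 + 1/4] / (ζ - a').
Simple pole: residue = g(a) at a = 2 + sqrt(3), which is 2/5 + (37/120)*sqrt(3).
List the singular points by increasing real part (a conjugate pair: the negative imaginary part first).


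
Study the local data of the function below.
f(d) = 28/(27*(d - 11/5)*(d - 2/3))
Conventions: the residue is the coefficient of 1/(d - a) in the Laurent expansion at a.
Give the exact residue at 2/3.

The residue is -140/207.

At the order-1 pole 2/3 set g(d) = (d - (2/3))*f(d) = 28/(27*(d - 11/5)).
Simple pole: residue = g(a) at a = 2/3, which is -140/207.


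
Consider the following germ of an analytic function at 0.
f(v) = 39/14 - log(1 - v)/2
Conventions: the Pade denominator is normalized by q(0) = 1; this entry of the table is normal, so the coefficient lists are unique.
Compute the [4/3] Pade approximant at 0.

Taylor coefficients needed (expand at 0): a_0 = 39/14, a_1 = 1/2, a_2 = 1/4, a_3 = 1/6, a_4 = 1/8, a_5 = 1/10, a_6 = 1/12, a_7 = 1/14.
Write the denominator as Q(v) = 1 + q1*v + q2*v^2 + q3*v^3. Requiring Q*f - P = O(v^8) with deg P <= 4 kills the coefficients of v^5..v^7 in Q*f:
  v^5: a_5 + q1*a_4 + q2*a_3 + q3*a_2 = 0, i.e. 1/10 + (1/8)*q1 + (1/6)*q2 + (1/4)*q3 = 0.
  v^6: a_6 + q1*a_5 + q2*a_4 + q3*a_3 = 0, i.e. 1/12 + (1/10)*q1 + (1/8)*q2 + (1/6)*q3 = 0.
  v^7: a_7 + q1*a_6 + q2*a_5 + q3*a_4 = 0, i.e. 1/14 + (1/12)*q1 + (1/10)*q2 + (1/8)*q3 = 0.
Solving this linear system: q1 = -12/7, q2 = 6/7, q3 = -4/35.
The numerator is Q*f truncated at degree 4: P0 = a_0 = 39/14; P1 = a_1 + q1*a_0 = -419/98; P2 = a_2 + q1*a_1 + q2*a_0 = 349/196; P3 = a_3 + q1*a_2 + q2*a_1 + q3*a_0 = -223/1470; P4 = a_4 + q1*a_3 + q2*a_2 + q3*a_1 = -1/280.

The Pade approximant has numerator coefficients [39/14, -419/98, 349/196, -223/1470, -1/280]; denominator coefficients [1, -12/7, 6/7, -4/35].


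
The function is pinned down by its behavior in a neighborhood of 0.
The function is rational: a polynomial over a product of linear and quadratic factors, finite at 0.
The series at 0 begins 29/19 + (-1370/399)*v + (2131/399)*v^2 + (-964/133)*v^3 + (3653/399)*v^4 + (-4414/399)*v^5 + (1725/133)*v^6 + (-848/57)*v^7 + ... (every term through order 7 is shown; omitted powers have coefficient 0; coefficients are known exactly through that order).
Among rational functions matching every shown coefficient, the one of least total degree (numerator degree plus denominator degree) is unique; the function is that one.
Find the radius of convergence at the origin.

The radius of convergence is 1.

No rational of total degree below 3 reproduces all 8 coefficients; solving the [1/2] Pade equations on them gives f(v) = (29/19 - 8*v/21)/(v + 1)**2, whose expansion matches every shown term.
Denominator factor (v + 1)^2: pole of order 2 at -1, modulus 1.
The radius of convergence is the smallest modulus among the singular points: 1.


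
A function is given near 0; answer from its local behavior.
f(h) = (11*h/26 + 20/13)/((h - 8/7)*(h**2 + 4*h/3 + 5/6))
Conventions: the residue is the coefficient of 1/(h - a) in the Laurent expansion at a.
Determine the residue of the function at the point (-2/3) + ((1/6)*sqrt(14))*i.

The residue is (-1288/4667) + ((2303/18668)*sqrt(14))*i.

The factor h**2 + 4*h/3 + 5/6 splits as (h - a)(h - a') with a = (-2/3) + ((1/6)*sqrt(14))*i, a' = (-2/3) - ((1/6)*sqrt(14))*i. At the order-1 pole a set g(h) = (h - a)*f(h) = [(11*h/26 + 20/13)/(h - 8/7)] / (h - a').
Simple pole: residue = g(a) at a = (-2/3) + ((1/6)*sqrt(14))*i, which is (-1288/4667) + ((2303/18668)*sqrt(14))*i.


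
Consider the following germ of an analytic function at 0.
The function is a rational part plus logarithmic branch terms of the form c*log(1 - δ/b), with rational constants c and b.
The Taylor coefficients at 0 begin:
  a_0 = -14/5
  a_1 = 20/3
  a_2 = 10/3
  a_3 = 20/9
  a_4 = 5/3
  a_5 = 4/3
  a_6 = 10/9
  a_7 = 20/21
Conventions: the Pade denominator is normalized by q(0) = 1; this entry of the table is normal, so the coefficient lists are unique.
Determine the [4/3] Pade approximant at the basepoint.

Taylor coefficients needed (read off): a_0 = -14/5, a_1 = 20/3, a_2 = 10/3, a_3 = 20/9, a_4 = 5/3, a_5 = 4/3, a_6 = 10/9, a_7 = 20/21.
Write the denominator as Q(δ) = 1 + q1*δ + q2*δ^2 + q3*δ^3. Requiring Q*f - P = O(δ^8) with deg P <= 4 kills the coefficients of δ^5..δ^7 in Q*f:
  δ^5: a_5 + q1*a_4 + q2*a_3 + q3*a_2 = 0, i.e. 4/3 + (5/3)*q1 + (20/9)*q2 + (10/3)*q3 = 0.
  δ^6: a_6 + q1*a_5 + q2*a_4 + q3*a_3 = 0, i.e. 10/9 + (4/3)*q1 + (5/3)*q2 + (20/9)*q3 = 0.
  δ^7: a_7 + q1*a_6 + q2*a_5 + q3*a_4 = 0, i.e. 20/21 + (10/9)*q1 + (4/3)*q2 + (5/3)*q3 = 0.
Solving this linear system: q1 = -12/7, q2 = 6/7, q3 = -4/35.
The numerator is Q*f truncated at degree 4: P0 = a_0 = -14/5; P1 = a_1 + q1*a_0 = 172/15; P2 = a_2 + q1*a_1 + q2*a_0 = -1102/105; P3 = a_3 + q1*a_2 + q2*a_1 + q3*a_0 = 572/225; P4 = a_4 + q1*a_3 + q2*a_2 + q3*a_1 = -1/21.

The Pade approximant has numerator coefficients [-14/5, 172/15, -1102/105, 572/225, -1/21]; denominator coefficients [1, -12/7, 6/7, -4/35].


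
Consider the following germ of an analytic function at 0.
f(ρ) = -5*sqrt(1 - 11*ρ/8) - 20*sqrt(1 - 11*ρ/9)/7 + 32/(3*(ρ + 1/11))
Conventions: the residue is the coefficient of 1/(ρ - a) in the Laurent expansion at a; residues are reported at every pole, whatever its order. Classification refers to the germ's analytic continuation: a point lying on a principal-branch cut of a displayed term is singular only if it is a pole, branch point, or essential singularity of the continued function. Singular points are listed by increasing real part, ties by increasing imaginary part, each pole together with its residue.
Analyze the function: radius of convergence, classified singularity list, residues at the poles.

Denominator factor (ρ + 1/11): pole of order 1 at -1/11, modulus 1/11.
Branch term (-5)*sqrt(1 - ρ/(8/11)): its argument vanishes at ρ = 8/11, a square-root branch point, modulus 8/11.
Branch term (-20/7)*sqrt(1 - ρ/(9/11)): its argument vanishes at ρ = 9/11, a square-root branch point, modulus 9/11.
The radius of convergence is the smallest modulus among the singular points: 1/11.
The branch terms are analytic at -1/11 and contribute nothing to the residue; only the rational part matters.
At the order-1 pole -1/11 set g(ρ) = (ρ - (-1/11))*(rational part) = 32/3.
Simple pole: residue = g(a) at a = -1/11, which is 32/3.
List the singular points by increasing real part (a conjugate pair: the negative imaginary part first).

Radius of convergence at 0: 1/11.
At -1/11: a pole of order 1; residue 32/3.
At 8/11: an algebraic (square-root) branch point.
At 9/11: an algebraic (square-root) branch point.


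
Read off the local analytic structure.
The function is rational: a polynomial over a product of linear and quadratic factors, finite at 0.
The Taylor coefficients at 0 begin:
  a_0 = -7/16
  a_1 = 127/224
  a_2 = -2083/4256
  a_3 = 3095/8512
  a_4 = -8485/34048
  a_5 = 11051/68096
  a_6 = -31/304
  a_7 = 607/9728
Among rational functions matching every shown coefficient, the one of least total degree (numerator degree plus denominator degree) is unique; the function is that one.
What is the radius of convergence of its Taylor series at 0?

The radius of convergence is 2.

No rational of total degree below 5 reproduces all 8 coefficients; solving the [2/3] Pade equations on them gives f(ω) = (5*ω**2/19 - 5*ω/7 - 7/2)/(ω + 2)**3, whose expansion matches every shown term.
Denominator factor (ω + 2)^3: pole of order 3 at -2, modulus 2.
The radius of convergence is the smallest modulus among the singular points: 2.


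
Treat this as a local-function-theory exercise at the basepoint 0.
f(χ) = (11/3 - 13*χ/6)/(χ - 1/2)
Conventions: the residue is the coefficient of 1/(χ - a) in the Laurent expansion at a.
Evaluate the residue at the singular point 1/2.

At the order-1 pole 1/2 set g(χ) = (χ - (1/2))*f(χ) = 11/3 - 13*χ/6.
Simple pole: residue = g(a) at a = 1/2, which is 31/12.

The residue is 31/12.


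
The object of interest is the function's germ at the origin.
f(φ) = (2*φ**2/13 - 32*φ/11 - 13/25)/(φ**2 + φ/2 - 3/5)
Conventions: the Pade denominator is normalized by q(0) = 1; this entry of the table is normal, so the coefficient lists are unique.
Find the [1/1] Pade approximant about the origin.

Taylor coefficients needed (expand at 0): a_0 = 13/15, a_1 = 1103/198, a_2 = 90043/15444.
Write the denominator as Q(φ) = 1 + q1*φ. Requiring Q*f - P = O(φ^3) with deg P <= 1 kills the coefficients of φ^2..φ^2 in Q*f:
  φ^2: a_2 + q1*a_1 = 0, i.e. 90043/15444 + (1103/198)*q1 = 0.
Solving this linear system: q1 = -90043/86034.
The numerator is Q*f truncated at degree 1: P0 = a_0 = 13/15; P1 = a_1 + q1*a_0 = 848762/181995.

The Pade approximant has numerator coefficients [13/15, 848762/181995]; denominator coefficients [1, -90043/86034].


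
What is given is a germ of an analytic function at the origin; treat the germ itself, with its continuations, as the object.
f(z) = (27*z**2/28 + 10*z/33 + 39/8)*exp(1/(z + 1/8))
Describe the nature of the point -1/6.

There is no denominator, hence no pole anywhere.
The essential point of exp(1/(z - (-1/8))) is -1/8, not -1/6.
So the germ continues analytically to -1/6.

The point is a regular point.


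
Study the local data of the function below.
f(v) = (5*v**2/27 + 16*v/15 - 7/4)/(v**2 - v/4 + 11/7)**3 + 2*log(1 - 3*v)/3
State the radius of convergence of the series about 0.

Denominator factor (v**2 - v/4 + 11/7)^3: discriminant -697/112, complex-conjugate roots (1/8) + ((1/56)*sqrt(4879))*i and (1/8) - ((1/56)*sqrt(4879))*i; poles of order 3, moduli (1/7)*sqrt(77) and (1/7)*sqrt(77).
Branch term (2/3)*log(1 - v/(1/3)): its argument vanishes at v = 1/3, a logarithmic branch point, modulus 1/3.
The radius of convergence is the smallest modulus among the singular points: 1/3.

The radius of convergence is 1/3.


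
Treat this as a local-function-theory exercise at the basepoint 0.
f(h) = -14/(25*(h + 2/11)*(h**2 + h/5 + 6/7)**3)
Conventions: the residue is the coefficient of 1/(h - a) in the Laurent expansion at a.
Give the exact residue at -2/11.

The residue is -21267589805/23640424448.

At the order-1 pole -2/11 set g(h) = (h - (-2/11))*f(h) = -14/(25*(h**2 + h/5 + 6/7)**3).
Simple pole: residue = g(a) at a = -2/11, which is -21267589805/23640424448.
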